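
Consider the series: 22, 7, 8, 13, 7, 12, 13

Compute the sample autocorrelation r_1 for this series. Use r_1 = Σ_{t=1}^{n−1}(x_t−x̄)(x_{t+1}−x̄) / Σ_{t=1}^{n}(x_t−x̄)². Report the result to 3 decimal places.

Mean x̄ = (22 + 7 + 8 + 13 + 7 + 12 + 13)/7 = 11.7143
Σ(x_t−x̄)(x_{t+1}−x̄) = (-48.4898) + (17.5102) + (-4.7755) + (-6.0612) + (-1.3469) + (0.3673) = -42.7959
Denominator Σ(x_t−x̄)² = 167.4286
r_1 = -42.7959 / 167.4286 = -0.256

-0.256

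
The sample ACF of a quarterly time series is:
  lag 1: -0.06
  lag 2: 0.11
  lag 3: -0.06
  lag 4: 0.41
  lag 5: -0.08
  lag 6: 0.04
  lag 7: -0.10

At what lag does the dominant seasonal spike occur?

4

The largest autocorrelation is r_4 = 0.41; the remaining lags stay at or below 0.11.
The dominant spike at lag 4 indicates a seasonal period of 4.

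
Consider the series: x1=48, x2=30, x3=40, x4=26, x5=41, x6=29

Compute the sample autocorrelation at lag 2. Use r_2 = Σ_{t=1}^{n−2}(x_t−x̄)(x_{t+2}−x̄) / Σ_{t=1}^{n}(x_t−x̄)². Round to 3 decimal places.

Mean x̄ = (48 + 30 + 40 + 26 + 41 + 29)/6 = 35.6667
Deviations from mean: 12.3333, -5.6667, 4.3333, -9.6667, 5.3333, -6.6667
Numerator Σ_{t=1}^{4}(x_t−x̄)(x_{t+2}−x̄) = 195.7778
Denominator Σ(x_t−x̄)² = 369.3333
r_2 = 195.7778 / 369.3333 = 0.530

0.530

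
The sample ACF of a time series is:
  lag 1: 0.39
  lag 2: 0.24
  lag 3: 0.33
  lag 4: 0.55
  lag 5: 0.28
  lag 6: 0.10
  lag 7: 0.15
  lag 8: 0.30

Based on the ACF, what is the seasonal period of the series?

4

The largest autocorrelation is r_4 = 0.55; the remaining lags stay at or below 0.39. The elevated value at lag 1 (0.39), dropping to 0.24 at lag 2, reflects decaying short-term dependence rather than seasonality.
The dominant spike at lag 4 indicates a seasonal period of 4.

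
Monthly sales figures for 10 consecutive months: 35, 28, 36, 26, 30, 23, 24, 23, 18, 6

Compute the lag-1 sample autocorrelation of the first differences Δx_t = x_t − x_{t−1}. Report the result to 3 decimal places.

First differences Δx: -7, 8, -10, 4, -7, 1, -1, -5, -12
Mean of differences = -3.2222
Numerator Σ(Δx_t−Δx̄)(Δx_{t+1}−Δx̄) = -189.6049
Denominator Σ(Δx_t−Δx̄)² = 355.5556
r_1(Δx) = -189.6049 / 355.5556 = -0.533

-0.533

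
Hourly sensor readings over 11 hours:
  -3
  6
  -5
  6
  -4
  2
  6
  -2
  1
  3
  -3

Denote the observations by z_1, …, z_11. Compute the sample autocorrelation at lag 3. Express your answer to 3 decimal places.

0.065

Mean z̄ = (-3 + 6 − 5 + 6 − 4 + 2 + 6 − 2 + 1 + 3 − 3)/11 = 0.6364
Numerator Σ_{t=1}^{8}(z_t−z̄)(z_{t+3}−z̄) = 11.6942
Denominator Σ(z_t−z̄)² = 180.5455
r_3 = 11.6942 / 180.5455 = 0.065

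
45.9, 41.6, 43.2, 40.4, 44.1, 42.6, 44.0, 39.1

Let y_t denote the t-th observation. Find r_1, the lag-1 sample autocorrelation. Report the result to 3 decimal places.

Mean ȳ = (45.9 + 41.6 + 43.2 + 40.4 + 44.1 + 42.6 + 44.0 + 39.1)/8 = 42.6125
Deviations from mean: 3.2875, -1.0125, 0.5875, -2.2125, 1.4875, -0.0125, 1.3875, -3.5125
Σ(y_t−ȳ)(y_{t+1}−ȳ) = (-3.3286) + (-0.5948) + (-1.2998) + (-3.2911) + (-0.0186) + (-0.0173) + (-4.8736) = -13.4239
Denominator Σ(y_t−ȳ)² = 33.5488
r_1 = -13.4239 / 33.5488 = -0.400

-0.400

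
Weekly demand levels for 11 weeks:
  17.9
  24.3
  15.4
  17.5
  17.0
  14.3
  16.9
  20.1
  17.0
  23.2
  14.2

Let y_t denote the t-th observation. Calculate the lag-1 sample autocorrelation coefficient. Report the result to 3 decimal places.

-0.336

Mean ȳ = (17.9 + 24.3 + 15.4 + 17.5 + 17.0 + 14.3 + 16.9 + 20.1 + 17.0 + 23.2 + 14.2)/11 = 17.9818
Numerator Σ_{t=1}^{10}(y_t−ȳ)(y_{t+1}−ȳ) = -36.7431
Denominator Σ(y_t−ȳ)² = 109.4964
r_1 = -36.7431 / 109.4964 = -0.336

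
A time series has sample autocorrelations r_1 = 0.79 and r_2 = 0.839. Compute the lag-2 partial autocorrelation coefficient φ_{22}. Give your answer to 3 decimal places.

0.572

φ_{22} = (r_2 − r_1²) / (1 − r_1²)
r_1² = (0.79)² = 0.6241
Numerator = 0.839 − 0.6241 = 0.2149; denominator = 1 − 0.6241 = 0.3759
φ_{22} = 0.2149 / 0.3759 = 0.572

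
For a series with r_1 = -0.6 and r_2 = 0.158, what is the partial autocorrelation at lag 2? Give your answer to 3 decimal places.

-0.316

φ_{22} = (r_2 − r_1²) / (1 − r_1²)
r_1² = (-0.6)² = 0.36
Numerator = 0.158 − 0.3600 = -0.2020; denominator = 1 − 0.3600 = 0.6400
φ_{22} = -0.2020 / 0.6400 = -0.316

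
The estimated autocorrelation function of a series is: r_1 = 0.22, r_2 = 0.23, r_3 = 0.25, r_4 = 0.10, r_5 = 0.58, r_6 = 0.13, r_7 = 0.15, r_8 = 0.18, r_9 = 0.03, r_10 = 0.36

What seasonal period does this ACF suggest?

The largest autocorrelation is r_5 = 0.58, with a weaker echo at lag 10 (0.36); the remaining lags stay at or below 0.25.
The dominant spike at lag 5 indicates a seasonal period of 5.

5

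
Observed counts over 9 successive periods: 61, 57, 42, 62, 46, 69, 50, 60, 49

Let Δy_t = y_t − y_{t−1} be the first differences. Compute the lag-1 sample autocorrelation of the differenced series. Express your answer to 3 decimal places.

First differences Δy: -4, -15, 20, -16, 23, -19, 10, -11
Mean of differences = -1.5000
Numerator Σ(Δy_t−Δȳ)(Δy_{t+1}−Δȳ) = -1662.7500
Denominator Σ(Δy_t−Δȳ)² = 1990.0000
r_1(Δy) = -1662.7500 / 1990.0000 = -0.836

-0.836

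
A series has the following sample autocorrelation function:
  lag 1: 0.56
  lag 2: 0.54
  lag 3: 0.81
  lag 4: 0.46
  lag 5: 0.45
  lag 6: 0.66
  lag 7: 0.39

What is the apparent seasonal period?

The largest autocorrelation is r_3 = 0.81, with a weaker echo at lag 6 (0.66); the remaining lags stay at or below 0.56. The elevated value at lag 1 (0.56), dropping to 0.54 at lag 2, reflects decaying short-term dependence rather than seasonality.
The dominant spike at lag 3 indicates a seasonal period of 3.

3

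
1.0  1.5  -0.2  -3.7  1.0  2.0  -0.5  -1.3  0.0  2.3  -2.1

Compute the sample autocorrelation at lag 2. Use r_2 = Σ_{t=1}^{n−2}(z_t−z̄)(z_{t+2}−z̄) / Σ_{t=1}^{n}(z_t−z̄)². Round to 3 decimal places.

-0.578

Mean z̄ = (1.0 + 1.5 − 0.2 − 3.7 + 1.0 + 2.0 − 0.5 − 1.3 + 0.0 + 2.3 − 2.1)/11 = 0.0000
Numerator Σ_{t=1}^{9}(z_t−z̄)(z_{t+2}−z̄) = -19.4400
Denominator Σ(z_t−z̄)² = 33.6200
r_2 = -19.4400 / 33.6200 = -0.578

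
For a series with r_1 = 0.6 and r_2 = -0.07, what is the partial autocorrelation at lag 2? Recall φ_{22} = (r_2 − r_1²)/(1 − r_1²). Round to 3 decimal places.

φ_{22} = (r_2 − r_1²) / (1 − r_1²)
r_1² = (0.6)² = 0.36
Numerator = -0.07 − 0.3600 = -0.4300; denominator = 1 − 0.3600 = 0.6400
φ_{22} = -0.4300 / 0.6400 = -0.672

-0.672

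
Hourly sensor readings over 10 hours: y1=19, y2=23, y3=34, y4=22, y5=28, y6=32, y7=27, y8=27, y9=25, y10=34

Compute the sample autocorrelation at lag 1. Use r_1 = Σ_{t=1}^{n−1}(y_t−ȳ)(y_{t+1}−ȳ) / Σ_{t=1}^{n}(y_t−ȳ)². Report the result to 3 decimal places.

Mean ȳ = (19 + 23 + 34 + 22 + 28 + 32 + 27 + 27 + 25 + 34)/10 = 27.1000
Numerator Σ_{t=1}^{9}(y_t−ȳ)(y_{t+1}−ȳ) = -45.2100
Denominator Σ(y_t−ȳ)² = 232.9000
r_1 = -45.2100 / 232.9000 = -0.194

-0.194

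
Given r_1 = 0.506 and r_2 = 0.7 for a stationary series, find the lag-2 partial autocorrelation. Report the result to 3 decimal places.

0.597

φ_{22} = (r_2 − r_1²) / (1 − r_1²)
r_1² = (0.506)² = 0.256036
Numerator = 0.7 − 0.2560 = 0.4440; denominator = 1 − 0.2560 = 0.7440
φ_{22} = 0.4440 / 0.7440 = 0.597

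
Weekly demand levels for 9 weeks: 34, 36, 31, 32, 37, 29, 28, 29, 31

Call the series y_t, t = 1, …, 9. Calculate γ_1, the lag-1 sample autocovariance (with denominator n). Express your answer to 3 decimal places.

1.752

Mean ȳ = (34 + 36 + 31 + 32 + 37 + 29 + 28 + 29 + 31)/9 = 31.8889
Σ_{t=1}^{8}(y_t−ȳ)(y_{t+1}−ȳ) = 15.7654
γ_1 = 15.7654 / 9 = 1.752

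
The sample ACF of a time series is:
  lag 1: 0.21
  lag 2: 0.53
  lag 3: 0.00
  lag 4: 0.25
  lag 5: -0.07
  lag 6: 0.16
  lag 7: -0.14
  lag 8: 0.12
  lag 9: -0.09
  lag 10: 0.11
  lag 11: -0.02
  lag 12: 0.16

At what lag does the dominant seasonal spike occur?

2

The largest autocorrelation is r_2 = 0.53, with a weaker echo at lag 4 (0.25); the remaining lags stay at or below 0.21.
The dominant spike at lag 2 indicates a seasonal period of 2.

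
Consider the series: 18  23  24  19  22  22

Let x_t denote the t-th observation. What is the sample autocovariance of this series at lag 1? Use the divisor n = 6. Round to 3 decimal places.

Mean x̄ = (18 + 23 + 24 + 19 + 22 + 22)/6 = 21.3333
Σ_{t=1}^{5}(x_t−x̄)(x_{t+1}−x̄) = -8.4444
γ_1 = -8.4444 / 6 = -1.407

-1.407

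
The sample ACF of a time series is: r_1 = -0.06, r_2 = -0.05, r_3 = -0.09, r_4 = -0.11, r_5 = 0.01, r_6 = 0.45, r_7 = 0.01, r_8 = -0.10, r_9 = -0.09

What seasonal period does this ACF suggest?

The largest autocorrelation is r_6 = 0.45; the remaining lags stay at or below 0.01.
The dominant spike at lag 6 indicates a seasonal period of 6.

6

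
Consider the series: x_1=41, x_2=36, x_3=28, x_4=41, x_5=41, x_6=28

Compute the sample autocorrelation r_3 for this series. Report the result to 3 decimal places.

Mean x̄ = (41 + 36 + 28 + 41 + 41 + 28)/6 = 35.8333
Deviations from mean: 5.1667, 0.1667, -7.8333, 5.1667, 5.1667, -7.8333
Σ(x_t−x̄)(x_{t+3}−x̄) = (26.6944) + (0.8611) + (61.3611) = 88.9167
Denominator Σ(x_t−x̄)² = 202.8333
r_3 = 88.9167 / 202.8333 = 0.438

0.438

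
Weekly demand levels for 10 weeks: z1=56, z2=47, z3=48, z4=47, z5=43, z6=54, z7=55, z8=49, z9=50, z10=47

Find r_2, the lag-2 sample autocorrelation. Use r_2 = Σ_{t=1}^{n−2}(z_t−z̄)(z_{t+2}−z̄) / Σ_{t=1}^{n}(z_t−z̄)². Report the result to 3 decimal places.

Mean z̄ = (56 + 47 + 48 + 47 + 43 + 54 + 55 + 49 + 50 + 47)/10 = 49.6000
Numerator Σ_{t=1}^{8}(z_t−z̄)(z_{t+2}−z̄) = -38.9200
Denominator Σ(z_t−z̄)² = 156.4000
r_2 = -38.9200 / 156.4000 = -0.249

-0.249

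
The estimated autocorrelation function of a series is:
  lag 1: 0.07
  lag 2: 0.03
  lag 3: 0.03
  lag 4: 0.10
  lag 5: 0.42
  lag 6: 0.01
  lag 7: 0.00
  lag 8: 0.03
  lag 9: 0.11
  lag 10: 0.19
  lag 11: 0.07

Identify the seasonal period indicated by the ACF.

The largest autocorrelation is r_5 = 0.42, with a weaker echo at lag 10 (0.19); the remaining lags stay at or below 0.11.
The dominant spike at lag 5 indicates a seasonal period of 5.

5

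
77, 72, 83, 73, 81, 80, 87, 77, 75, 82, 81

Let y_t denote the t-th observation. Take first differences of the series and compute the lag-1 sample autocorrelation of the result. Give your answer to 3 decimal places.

-0.654

First differences Δy: -5, 11, -10, 8, -1, 7, -10, -2, 7, -1
Mean of differences = 0.4000
Numerator Σ(Δy_t−Δȳ)(Δy_{t+1}−Δȳ) = -335.1600
Denominator Σ(Δy_t−Δȳ)² = 512.4000
r_1(Δy) = -335.1600 / 512.4000 = -0.654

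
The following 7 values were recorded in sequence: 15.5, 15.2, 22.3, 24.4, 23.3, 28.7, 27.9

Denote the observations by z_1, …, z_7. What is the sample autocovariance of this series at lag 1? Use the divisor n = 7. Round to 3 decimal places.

Mean z̄ = (15.5 + 15.2 + 22.3 + 24.4 + 23.3 + 28.7 + 27.9)/7 = 22.4714
Σ_{t=1}^{6}(z_t−z̄)(z_{t+1}−z̄) = 92.1792
γ_1 = 92.1792 / 7 = 13.168

13.168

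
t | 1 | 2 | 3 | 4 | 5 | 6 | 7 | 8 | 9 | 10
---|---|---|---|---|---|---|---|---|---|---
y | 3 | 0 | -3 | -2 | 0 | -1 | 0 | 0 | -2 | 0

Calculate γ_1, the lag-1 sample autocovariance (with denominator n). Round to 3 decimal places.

Mean ȳ = (3 + 0 − 3 − 2 + 0 − 1 + 0 + 0 − 2 + 0)/10 = -0.5000
Σ_{t=1}^{9}(y_t−ȳ)(y_{t+1}−ȳ) = 1.7500
γ_1 = 1.7500 / 10 = 0.175

0.175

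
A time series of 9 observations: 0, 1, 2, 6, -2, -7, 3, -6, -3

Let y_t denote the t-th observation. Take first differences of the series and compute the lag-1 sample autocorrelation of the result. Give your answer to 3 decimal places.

-0.530

First differences Δy: 1, 1, 4, -8, -5, 10, -9, 3
Mean of differences = -0.3750
Numerator Σ(Δy_t−Δȳ)(Δy_{t+1}−Δȳ) = -156.7656
Denominator Σ(Δy_t−Δȳ)² = 295.8750
r_1(Δy) = -156.7656 / 295.8750 = -0.530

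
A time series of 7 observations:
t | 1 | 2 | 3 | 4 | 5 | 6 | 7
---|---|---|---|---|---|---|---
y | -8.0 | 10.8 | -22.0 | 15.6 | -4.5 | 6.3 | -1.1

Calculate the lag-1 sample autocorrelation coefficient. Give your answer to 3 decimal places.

Mean ȳ = (-8.0 + 10.8 − 22.0 + 15.6 − 4.5 + 6.3 − 1.1)/7 = -0.4143
Deviations from mean: -7.5857, 11.2143, -21.5857, 16.0143, -4.0857, 6.7143, -0.6857
Σ(y_t−ȳ)(y_{t+1}−ȳ) = (-85.0684) + (-242.0684) + (-345.6798) + (-65.4298) + (-27.4327) + (-4.6041) = -770.2831
Denominator Σ(y_t−ȳ)² = 967.9486
r_1 = -770.2831 / 967.9486 = -0.796

-0.796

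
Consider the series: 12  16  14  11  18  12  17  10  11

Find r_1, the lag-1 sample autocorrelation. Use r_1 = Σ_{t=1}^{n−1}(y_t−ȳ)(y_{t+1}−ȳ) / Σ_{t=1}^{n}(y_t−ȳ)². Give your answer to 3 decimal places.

Mean ȳ = (12 + 16 + 14 + 11 + 18 + 12 + 17 + 10 + 11)/9 = 13.4444
Numerator Σ_{t=1}^{8}(y_t−ȳ)(y_{t+1}−ȳ) = -30.3086
Denominator Σ(y_t−ȳ)² = 68.2222
r_1 = -30.3086 / 68.2222 = -0.444

-0.444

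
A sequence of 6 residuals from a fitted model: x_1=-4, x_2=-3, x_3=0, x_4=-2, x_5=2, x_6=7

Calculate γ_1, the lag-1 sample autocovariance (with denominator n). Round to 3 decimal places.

Mean x̄ = (-4 − 3 + 0 − 2 + 2 + 7)/6 = 0.0000
Deviations: -4.0000, -3.0000, 0.0000, -2.0000, 2.0000, 7.0000
Σ_{t=1}^{5}(x_t−x̄)(x_{t+1}−x̄) = 22.0000
γ_1 = 22.0000 / 6 = 3.667

3.667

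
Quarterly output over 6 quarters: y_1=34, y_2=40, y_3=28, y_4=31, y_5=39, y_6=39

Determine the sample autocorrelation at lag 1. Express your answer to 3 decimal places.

-0.095

Mean ȳ = (34 + 40 + 28 + 31 + 39 + 39)/6 = 35.1667
Deviations from mean: -1.1667, 4.8333, -7.1667, -4.1667, 3.8333, 3.8333
Σ(y_t−ȳ)(y_{t+1}−ȳ) = (-5.6389) + (-34.6389) + (29.8611) + (-15.9722) + (14.6944) = -11.6944
Denominator Σ(y_t−ȳ)² = 122.8333
r_1 = -11.6944 / 122.8333 = -0.095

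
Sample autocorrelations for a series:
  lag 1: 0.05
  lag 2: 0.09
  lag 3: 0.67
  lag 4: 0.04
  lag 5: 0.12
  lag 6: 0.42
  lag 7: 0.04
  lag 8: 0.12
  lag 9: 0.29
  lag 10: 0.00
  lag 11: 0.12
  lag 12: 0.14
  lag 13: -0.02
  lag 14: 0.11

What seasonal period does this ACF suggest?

3

The largest autocorrelation is r_3 = 0.67, with weaker echoes at lags 6 (0.42) and 9 (0.29); the remaining lags stay at or below 0.14.
The dominant spike at lag 3 indicates a seasonal period of 3.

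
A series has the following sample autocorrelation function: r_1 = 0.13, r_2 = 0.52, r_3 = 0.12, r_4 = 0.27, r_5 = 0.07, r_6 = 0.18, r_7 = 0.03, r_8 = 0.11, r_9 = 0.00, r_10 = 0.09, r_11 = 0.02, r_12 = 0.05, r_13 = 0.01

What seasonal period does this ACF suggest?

The largest autocorrelation is r_2 = 0.52, with weaker echoes at lags 4 (0.27) and 6 (0.18); the remaining lags stay at or below 0.13.
The dominant spike at lag 2 indicates a seasonal period of 2.

2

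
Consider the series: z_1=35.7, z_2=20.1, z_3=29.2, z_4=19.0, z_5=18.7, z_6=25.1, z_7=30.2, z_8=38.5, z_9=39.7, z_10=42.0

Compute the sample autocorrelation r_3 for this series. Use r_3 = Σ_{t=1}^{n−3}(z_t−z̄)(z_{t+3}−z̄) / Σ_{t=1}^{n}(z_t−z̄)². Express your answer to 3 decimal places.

Mean z̄ = (35.7 + 20.1 + 29.2 + 19.0 + 18.7 + 25.1 + 30.2 + 38.5 + 39.7 + 42.0)/10 = 29.8200
Numerator Σ_{t=1}^{7}(z_t−z̄)(z_{t+3}−z̄) = -95.2472
Denominator Σ(z_t−z̄)² = 713.8960
r_3 = -95.2472 / 713.8960 = -0.133

-0.133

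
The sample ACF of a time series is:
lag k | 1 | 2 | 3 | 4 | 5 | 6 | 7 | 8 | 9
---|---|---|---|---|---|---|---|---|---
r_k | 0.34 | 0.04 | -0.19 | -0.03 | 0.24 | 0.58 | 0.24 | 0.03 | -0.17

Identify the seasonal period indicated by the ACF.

The largest autocorrelation is r_6 = 0.58; the remaining lags stay at or below 0.34. The elevated value at lag 1 (0.34), dropping to 0.04 at lag 2, reflects decaying short-term dependence rather than seasonality.
The dominant spike at lag 6 indicates a seasonal period of 6.

6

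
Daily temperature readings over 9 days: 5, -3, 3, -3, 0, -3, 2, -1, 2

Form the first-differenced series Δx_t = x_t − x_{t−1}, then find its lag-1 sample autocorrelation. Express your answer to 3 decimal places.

-0.763

First differences Δx: -8, 6, -6, 3, -3, 5, -3, 3
Mean of differences = -0.3750
Numerator Σ(Δx_t−Δx̄)(Δx_{t+1}−Δx̄) = -149.3906
Denominator Σ(Δx_t−Δx̄)² = 195.8750
r_1(Δx) = -149.3906 / 195.8750 = -0.763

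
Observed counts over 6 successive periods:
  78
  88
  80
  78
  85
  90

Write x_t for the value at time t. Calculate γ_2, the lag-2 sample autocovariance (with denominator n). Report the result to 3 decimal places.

Mean x̄ = (78 + 88 + 80 + 78 + 85 + 90)/6 = 83.1667
Deviations: -5.1667, 4.8333, -3.1667, -5.1667, 1.8333, 6.8333
Σ_{t=1}^{4}(x_t−x̄)(x_{t+2}−x̄) = -49.7222
γ_2 = -49.7222 / 6 = -8.287

-8.287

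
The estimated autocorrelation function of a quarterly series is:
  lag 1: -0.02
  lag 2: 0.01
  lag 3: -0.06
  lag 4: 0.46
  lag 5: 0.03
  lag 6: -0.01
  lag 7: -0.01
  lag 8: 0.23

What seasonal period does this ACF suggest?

4

The largest autocorrelation is r_4 = 0.46, with a weaker echo at lag 8 (0.23); the remaining lags stay at or below 0.03.
The dominant spike at lag 4 indicates a seasonal period of 4.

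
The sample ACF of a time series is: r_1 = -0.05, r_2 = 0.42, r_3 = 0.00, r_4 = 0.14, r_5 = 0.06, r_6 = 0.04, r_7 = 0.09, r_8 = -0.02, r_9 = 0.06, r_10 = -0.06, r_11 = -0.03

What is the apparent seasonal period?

The largest autocorrelation is r_2 = 0.42; the remaining lags stay at or below 0.14.
The dominant spike at lag 2 indicates a seasonal period of 2.

2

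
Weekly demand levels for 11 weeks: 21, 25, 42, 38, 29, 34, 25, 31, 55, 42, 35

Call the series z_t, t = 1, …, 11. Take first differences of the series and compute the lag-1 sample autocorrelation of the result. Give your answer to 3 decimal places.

-0.160

First differences Δz: 4, 17, -4, -9, 5, -9, 6, 24, -13, -7
Mean of differences = 1.4000
Numerator Σ(Δz_t−Δz̄)(Δz_{t+1}−Δz̄) = -210.7600
Denominator Σ(Δz_t−Δz̄)² = 1318.4000
r_1(Δz) = -210.7600 / 1318.4000 = -0.160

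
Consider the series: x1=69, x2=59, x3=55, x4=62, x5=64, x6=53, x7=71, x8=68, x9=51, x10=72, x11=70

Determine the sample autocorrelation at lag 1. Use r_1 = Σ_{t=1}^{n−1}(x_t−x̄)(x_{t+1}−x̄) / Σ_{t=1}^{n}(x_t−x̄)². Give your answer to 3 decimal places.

Mean x̄ = (69 + 59 + 55 + 62 + 64 + 53 + 71 + 68 + 51 + 72 + 70)/11 = 63.0909
Numerator Σ_{t=1}^{10}(x_t−x̄)(x_{t+1}−x̄) = -138.9174
Denominator Σ(x_t−x̄)² = 580.9091
r_1 = -138.9174 / 580.9091 = -0.239

-0.239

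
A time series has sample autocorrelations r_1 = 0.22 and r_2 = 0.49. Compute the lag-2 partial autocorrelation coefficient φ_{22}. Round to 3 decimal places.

0.464

φ_{22} = (r_2 − r_1²) / (1 − r_1²)
r_1² = (0.22)² = 0.0484
Numerator = 0.49 − 0.0484 = 0.4416; denominator = 1 − 0.0484 = 0.9516
φ_{22} = 0.4416 / 0.9516 = 0.464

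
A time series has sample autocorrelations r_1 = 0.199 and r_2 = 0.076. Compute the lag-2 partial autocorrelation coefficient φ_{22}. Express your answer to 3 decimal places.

φ_{22} = (r_2 − r_1²) / (1 − r_1²)
r_1² = (0.199)² = 0.039601
Numerator = 0.076 − 0.0396 = 0.0364; denominator = 1 − 0.0396 = 0.9604
φ_{22} = 0.0364 / 0.9604 = 0.038

0.038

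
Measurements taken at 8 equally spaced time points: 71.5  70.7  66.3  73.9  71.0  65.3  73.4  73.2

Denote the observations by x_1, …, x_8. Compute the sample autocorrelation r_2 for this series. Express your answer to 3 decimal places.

-0.480

Mean x̄ = (71.5 + 70.7 + 66.3 + 73.9 + 71.0 + 65.3 + 73.4 + 73.2)/8 = 70.6625
Deviations from mean: 0.8375, 0.0375, -4.3625, 3.2375, 0.3375, -5.3625, 2.7375, 2.5375
Σ(x_t−x̄)(x_{t+2}−x̄) = (-3.6536) + (0.1214) + (-1.4723) + (-17.3611) + (0.9239) + (-13.6073) = -35.0491
Denominator Σ(x_t−x̄)² = 73.0188
r_2 = -35.0491 / 73.0188 = -0.480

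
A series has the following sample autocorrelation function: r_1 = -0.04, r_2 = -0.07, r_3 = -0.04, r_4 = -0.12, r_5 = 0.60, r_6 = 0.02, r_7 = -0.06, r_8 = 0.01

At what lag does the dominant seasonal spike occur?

The largest autocorrelation is r_5 = 0.60; the remaining lags stay at or below 0.02.
The dominant spike at lag 5 indicates a seasonal period of 5.

5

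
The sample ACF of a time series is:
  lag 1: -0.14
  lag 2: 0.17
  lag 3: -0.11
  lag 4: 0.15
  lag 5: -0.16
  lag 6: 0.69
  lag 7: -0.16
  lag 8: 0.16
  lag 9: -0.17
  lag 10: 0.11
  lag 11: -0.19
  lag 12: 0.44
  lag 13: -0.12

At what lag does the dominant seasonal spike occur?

6

The largest autocorrelation is r_6 = 0.69, with a weaker echo at lag 12 (0.44); the remaining lags stay at or below 0.17.
The dominant spike at lag 6 indicates a seasonal period of 6.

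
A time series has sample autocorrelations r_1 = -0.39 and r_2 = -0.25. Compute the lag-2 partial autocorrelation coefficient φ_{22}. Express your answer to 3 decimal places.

-0.474

φ_{22} = (r_2 − r_1²) / (1 − r_1²)
r_1² = (-0.39)² = 0.1521
Numerator = -0.25 − 0.1521 = -0.4021; denominator = 1 − 0.1521 = 0.8479
φ_{22} = -0.4021 / 0.8479 = -0.474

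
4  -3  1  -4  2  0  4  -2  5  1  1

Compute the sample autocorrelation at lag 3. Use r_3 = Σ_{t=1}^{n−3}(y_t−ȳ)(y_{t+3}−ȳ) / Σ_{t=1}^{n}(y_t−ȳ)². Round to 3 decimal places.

Mean ȳ = (4 − 3 + 1 − 4 + 2 + 0 + 4 − 2 + 5 + 1 + 1)/11 = 0.8182
Numerator Σ_{t=1}^{8}(y_t−ȳ)(y_{t+3}−ȳ) = -42.0083
Denominator Σ(y_t−ȳ)² = 85.6364
r_3 = -42.0083 / 85.6364 = -0.491

-0.491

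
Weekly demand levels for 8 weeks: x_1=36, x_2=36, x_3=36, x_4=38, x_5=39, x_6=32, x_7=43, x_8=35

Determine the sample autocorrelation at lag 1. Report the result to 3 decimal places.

Mean x̄ = (36 + 36 + 36 + 38 + 39 + 32 + 43 + 35)/8 = 36.8750
Σ(x_t−x̄)(x_{t+1}−x̄) = (0.7656) + (0.7656) + (-0.9844) + (2.3906) + (-10.3594) + (-29.8594) + (-11.4844) = -48.7656
Denominator Σ(x_t−x̄)² = 72.8750
r_1 = -48.7656 / 72.8750 = -0.669

-0.669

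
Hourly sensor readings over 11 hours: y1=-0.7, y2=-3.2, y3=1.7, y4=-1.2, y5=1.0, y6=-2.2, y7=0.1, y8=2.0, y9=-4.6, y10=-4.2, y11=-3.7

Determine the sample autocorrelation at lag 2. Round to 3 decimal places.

0.049

Mean ȳ = (-0.7 − 3.2 + 1.7 − 1.2 + 1.0 − 2.2 + 0.1 + 2.0 − 4.6 − 4.2 − 3.7)/11 = -1.3636
Numerator Σ_{t=1}^{9}(y_t−ȳ)(y_{t+2}−ȳ) = 2.7674
Denominator Σ(y_t−ȳ)² = 56.9455
r_2 = 2.7674 / 56.9455 = 0.049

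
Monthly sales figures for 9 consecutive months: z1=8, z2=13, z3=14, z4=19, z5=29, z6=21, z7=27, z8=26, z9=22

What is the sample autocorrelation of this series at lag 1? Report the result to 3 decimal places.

0.484

Mean z̄ = (8 + 13 + 14 + 19 + 29 + 21 + 27 + 26 + 22)/9 = 19.8889
Numerator Σ_{t=1}^{8}(z_t−z̄)(z_{t+1}−z̄) = 193.9877
Denominator Σ(z_t−z̄)² = 400.8889
r_1 = 193.9877 / 400.8889 = 0.484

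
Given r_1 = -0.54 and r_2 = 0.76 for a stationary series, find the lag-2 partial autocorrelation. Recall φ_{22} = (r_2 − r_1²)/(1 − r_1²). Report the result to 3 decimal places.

0.661

φ_{22} = (r_2 − r_1²) / (1 − r_1²)
r_1² = (-0.54)² = 0.2916
Numerator = 0.76 − 0.2916 = 0.4684; denominator = 1 − 0.2916 = 0.7084
φ_{22} = 0.4684 / 0.7084 = 0.661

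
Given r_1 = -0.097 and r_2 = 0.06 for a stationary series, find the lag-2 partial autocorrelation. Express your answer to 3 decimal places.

φ_{22} = (r_2 − r_1²) / (1 − r_1²)
r_1² = (-0.097)² = 0.009409
Numerator = 0.06 − 0.0094 = 0.0506; denominator = 1 − 0.0094 = 0.9906
φ_{22} = 0.0506 / 0.9906 = 0.051

0.051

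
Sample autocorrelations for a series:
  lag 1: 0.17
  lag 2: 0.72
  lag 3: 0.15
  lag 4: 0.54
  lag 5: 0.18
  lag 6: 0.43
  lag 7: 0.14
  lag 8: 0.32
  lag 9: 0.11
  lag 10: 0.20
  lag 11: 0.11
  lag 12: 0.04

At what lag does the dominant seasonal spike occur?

2

The largest autocorrelation is r_2 = 0.72, with weaker echoes at lags 4 (0.54), 6 (0.43), 8 (0.32) and 10 (0.20); the remaining lags stay at or below 0.18.
The dominant spike at lag 2 indicates a seasonal period of 2.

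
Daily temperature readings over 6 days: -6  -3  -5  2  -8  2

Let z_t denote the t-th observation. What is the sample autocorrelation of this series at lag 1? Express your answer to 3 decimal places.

-0.682

Mean z̄ = (-6 − 3 − 5 + 2 − 8 + 2)/6 = -3.0000
Deviations from mean: -3.0000, 0.0000, -2.0000, 5.0000, -5.0000, 5.0000
Σ(z_t−z̄)(z_{t+1}−z̄) = (0.0000) + (0.0000) + (-10.0000) + (-25.0000) + (-25.0000) = -60.0000
Denominator Σ(z_t−z̄)² = 88.0000
r_1 = -60.0000 / 88.0000 = -0.682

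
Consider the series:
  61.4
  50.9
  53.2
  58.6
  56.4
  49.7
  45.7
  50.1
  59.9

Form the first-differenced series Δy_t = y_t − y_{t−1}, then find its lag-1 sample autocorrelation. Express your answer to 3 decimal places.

0.133

First differences Δy: -10.5, 2.3, 5.4, -2.2, -6.7, -4.0, 4.4, 9.8
Mean of differences = -0.1875
Numerator Σ(Δy_t−Δȳ)(Δy_{t+1}−Δȳ) = 43.2648
Denominator Σ(Δy_t−Δȳ)² = 325.5488
r_1(Δy) = 43.2648 / 325.5488 = 0.133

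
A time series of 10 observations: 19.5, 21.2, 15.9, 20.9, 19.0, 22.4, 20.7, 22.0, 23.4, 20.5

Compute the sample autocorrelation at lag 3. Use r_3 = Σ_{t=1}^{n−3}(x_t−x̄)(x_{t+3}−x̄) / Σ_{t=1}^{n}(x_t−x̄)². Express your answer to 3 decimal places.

-0.176

Mean x̄ = (19.5 + 21.2 + 15.9 + 20.9 + 19.0 + 22.4 + 20.7 + 22.0 + 23.4 + 20.5)/10 = 20.5500
Numerator Σ_{t=1}^{7}(x_t−x̄)(x_{t+3}−x̄) = -6.9075
Denominator Σ(x_t−x̄)² = 39.3450
r_3 = -6.9075 / 39.3450 = -0.176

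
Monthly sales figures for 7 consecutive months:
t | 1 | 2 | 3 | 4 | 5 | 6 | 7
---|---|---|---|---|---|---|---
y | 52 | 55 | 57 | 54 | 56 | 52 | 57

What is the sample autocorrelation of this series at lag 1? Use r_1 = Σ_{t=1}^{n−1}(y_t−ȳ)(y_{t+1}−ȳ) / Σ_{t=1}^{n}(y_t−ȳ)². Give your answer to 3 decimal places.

-0.451

Mean ȳ = (52 + 55 + 57 + 54 + 56 + 52 + 57)/7 = 54.7143
Deviations from mean: -2.7143, 0.2857, 2.2857, -0.7143, 1.2857, -2.7143, 2.2857
Σ(y_t−ȳ)(y_{t+1}−ȳ) = (-0.7755) + (0.6531) + (-1.6327) + (-0.9184) + (-3.4898) + (-6.2041) = -12.3673
Denominator Σ(y_t−ȳ)² = 27.4286
r_1 = -12.3673 / 27.4286 = -0.451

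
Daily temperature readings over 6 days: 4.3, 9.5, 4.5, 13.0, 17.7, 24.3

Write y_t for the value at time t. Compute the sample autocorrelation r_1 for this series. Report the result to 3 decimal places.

0.349

Mean ȳ = (4.3 + 9.5 + 4.5 + 13.0 + 17.7 + 24.3)/6 = 12.2167
Σ(y_t−ȳ)(y_{t+1}−ȳ) = (21.5069) + (20.9636) + (-6.0447) + (4.2953) + (66.2569) = 106.9781
Denominator Σ(y_t−ȳ)² = 306.2883
r_1 = 106.9781 / 306.2883 = 0.349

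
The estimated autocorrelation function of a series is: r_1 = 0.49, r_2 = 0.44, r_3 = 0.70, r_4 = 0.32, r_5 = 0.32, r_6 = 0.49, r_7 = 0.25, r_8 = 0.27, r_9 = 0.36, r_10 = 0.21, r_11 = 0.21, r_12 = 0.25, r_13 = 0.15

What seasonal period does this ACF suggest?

The largest autocorrelation is r_3 = 0.70; the remaining lags stay at or below 0.49. The elevated value at lag 1 (0.49), dropping to 0.44 at lag 2, reflects decaying short-term dependence rather than seasonality.
The dominant spike at lag 3 indicates a seasonal period of 3.

3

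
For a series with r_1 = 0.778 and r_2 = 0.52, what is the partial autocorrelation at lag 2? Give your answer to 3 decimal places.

-0.216

φ_{22} = (r_2 − r_1²) / (1 − r_1²)
r_1² = (0.778)² = 0.605284
Numerator = 0.52 − 0.6053 = -0.0853; denominator = 1 − 0.6053 = 0.3947
φ_{22} = -0.0853 / 0.3947 = -0.216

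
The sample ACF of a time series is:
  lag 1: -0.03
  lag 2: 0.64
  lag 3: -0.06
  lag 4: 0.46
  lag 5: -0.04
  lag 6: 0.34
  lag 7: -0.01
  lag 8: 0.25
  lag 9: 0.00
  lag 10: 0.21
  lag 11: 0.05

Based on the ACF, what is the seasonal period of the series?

2

The largest autocorrelation is r_2 = 0.64, with weaker echoes at lags 4 (0.46), 6 (0.34), 8 (0.25) and 10 (0.21); the remaining lags stay at or below 0.05.
The dominant spike at lag 2 indicates a seasonal period of 2.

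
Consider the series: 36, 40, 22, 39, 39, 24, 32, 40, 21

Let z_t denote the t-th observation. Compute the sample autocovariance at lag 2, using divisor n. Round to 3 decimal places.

-19.155

Mean z̄ = (36 + 40 + 22 + 39 + 39 + 24 + 32 + 40 + 21)/9 = 32.5556
Σ_{t=1}^{7}(z_t−z̄)(z_{t+2}−z̄) = -172.3951
γ_2 = -172.3951 / 9 = -19.155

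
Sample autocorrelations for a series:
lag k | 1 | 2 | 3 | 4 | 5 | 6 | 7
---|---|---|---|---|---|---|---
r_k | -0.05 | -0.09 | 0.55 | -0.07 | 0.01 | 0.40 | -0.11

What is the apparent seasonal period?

The largest autocorrelation is r_3 = 0.55, with a weaker echo at lag 6 (0.40); the remaining lags stay at or below 0.01.
The dominant spike at lag 3 indicates a seasonal period of 3.

3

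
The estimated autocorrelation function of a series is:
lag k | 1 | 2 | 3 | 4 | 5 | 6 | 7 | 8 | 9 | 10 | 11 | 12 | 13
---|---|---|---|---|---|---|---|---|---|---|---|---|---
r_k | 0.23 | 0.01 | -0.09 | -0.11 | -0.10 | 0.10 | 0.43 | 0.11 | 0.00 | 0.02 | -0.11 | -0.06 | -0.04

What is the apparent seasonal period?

The largest autocorrelation is r_7 = 0.43; the remaining lags stay at or below 0.23. The elevated value at lag 1 (0.23), dropping to 0.01 at lag 2, reflects decaying short-term dependence rather than seasonality.
The dominant spike at lag 7 indicates a seasonal period of 7.

7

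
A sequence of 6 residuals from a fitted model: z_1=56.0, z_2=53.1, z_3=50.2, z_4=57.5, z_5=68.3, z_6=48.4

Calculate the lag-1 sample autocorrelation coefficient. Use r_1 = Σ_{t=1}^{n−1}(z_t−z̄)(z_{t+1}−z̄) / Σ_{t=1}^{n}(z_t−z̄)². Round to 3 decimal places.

-0.257

Mean z̄ = (56.0 + 53.1 + 50.2 + 57.5 + 68.3 + 48.4)/6 = 55.5833
Deviations from mean: 0.4167, -2.4833, -5.3833, 1.9167, 12.7167, -7.1833
Numerator Σ_{t=1}^{5}(z_t−z̄)(z_{t+1}−z̄) = -64.9586
Denominator Σ(z_t−z̄)² = 252.3083
r_1 = -64.9586 / 252.3083 = -0.257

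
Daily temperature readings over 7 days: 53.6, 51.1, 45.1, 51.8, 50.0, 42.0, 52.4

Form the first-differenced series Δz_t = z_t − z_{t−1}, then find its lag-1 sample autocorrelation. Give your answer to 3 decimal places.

-0.411

First differences Δz: -2.5, -6.0, 6.7, -1.8, -8.0, 10.4
Mean of differences = -0.2000
Numerator Σ(Δz_t−Δz̄)(Δz_{t+1}−Δz̄) = -107.9200
Denominator Σ(Δz_t−Δz̄)² = 262.3000
r_1(Δz) = -107.9200 / 262.3000 = -0.411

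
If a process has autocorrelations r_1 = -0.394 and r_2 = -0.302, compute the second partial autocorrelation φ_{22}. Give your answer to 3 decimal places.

φ_{22} = (r_2 − r_1²) / (1 − r_1²)
r_1² = (-0.394)² = 0.155236
Numerator = -0.302 − 0.1552 = -0.4572; denominator = 1 − 0.1552 = 0.8448
φ_{22} = -0.4572 / 0.8448 = -0.541

-0.541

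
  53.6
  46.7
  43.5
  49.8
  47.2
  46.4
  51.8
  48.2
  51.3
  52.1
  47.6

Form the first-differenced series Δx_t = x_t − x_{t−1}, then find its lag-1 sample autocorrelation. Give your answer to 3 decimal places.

First differences Δx: -6.9, -3.2, 6.3, -2.6, -0.8, 5.4, -3.6, 3.1, 0.8, -4.5
Mean of differences = -0.6000
Numerator Σ(Δx_t−Δx̄)(Δx_{t+1}−Δx̄) = -45.5400
Denominator Σ(Δx_t−Δx̄)² = 173.9600
r_1(Δx) = -45.5400 / 173.9600 = -0.262

-0.262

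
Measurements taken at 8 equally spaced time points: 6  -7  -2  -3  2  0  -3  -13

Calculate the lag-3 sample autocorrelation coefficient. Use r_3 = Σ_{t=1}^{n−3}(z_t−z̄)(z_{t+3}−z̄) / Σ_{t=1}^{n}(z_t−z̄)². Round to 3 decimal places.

Mean z̄ = (6 − 7 − 2 − 3 + 2 + 0 − 3 − 13)/8 = -2.5000
Numerator Σ_{t=1}^{5}(z_t−z̄)(z_{t+3}−z̄) = -70.2500
Denominator Σ(z_t−z̄)² = 230.0000
r_3 = -70.2500 / 230.0000 = -0.305

-0.305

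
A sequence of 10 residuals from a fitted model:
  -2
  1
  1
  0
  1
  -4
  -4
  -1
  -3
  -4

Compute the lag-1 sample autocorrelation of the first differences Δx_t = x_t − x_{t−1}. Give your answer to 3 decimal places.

First differences Δx: 3, 0, -1, 1, -5, 0, 3, -2, -1
Mean of differences = -0.2222
Numerator Σ(Δx_t−Δx̄)(Δx_{t+1}−Δx̄) = -10.9383
Denominator Σ(Δx_t−Δx̄)² = 49.5556
r_1(Δx) = -10.9383 / 49.5556 = -0.221

-0.221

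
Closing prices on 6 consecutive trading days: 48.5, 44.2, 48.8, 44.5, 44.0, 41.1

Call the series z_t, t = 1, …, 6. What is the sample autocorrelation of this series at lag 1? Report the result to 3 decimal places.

-0.084

Mean z̄ = (48.5 + 44.2 + 48.8 + 44.5 + 44.0 + 41.1)/6 = 45.1833
Deviations from mean: 3.3167, -0.9833, 3.6167, -0.6833, -1.1833, -4.0833
Numerator Σ_{t=1}^{5}(z_t−z̄)(z_{t+1}−z̄) = -3.6486
Denominator Σ(z_t−z̄)² = 43.5883
r_1 = -3.6486 / 43.5883 = -0.084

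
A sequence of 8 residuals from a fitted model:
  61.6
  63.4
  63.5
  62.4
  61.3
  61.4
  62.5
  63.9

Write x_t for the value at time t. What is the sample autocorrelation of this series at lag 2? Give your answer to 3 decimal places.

Mean x̄ = (61.6 + 63.4 + 63.5 + 62.4 + 61.3 + 61.4 + 62.5 + 63.9)/8 = 62.5000
Deviations from mean: -0.9000, 0.9000, 1.0000, -0.1000, -1.2000, -1.1000, 0.0000, 1.4000
Σ(x_t−x̄)(x_{t+2}−x̄) = (-0.9000) + (-0.0900) + (-1.2000) + (0.1100) + (0.0000) + (-1.5400) = -3.6200
Denominator Σ(x_t−x̄)² = 7.2400
r_2 = -3.6200 / 7.2400 = -0.500

-0.500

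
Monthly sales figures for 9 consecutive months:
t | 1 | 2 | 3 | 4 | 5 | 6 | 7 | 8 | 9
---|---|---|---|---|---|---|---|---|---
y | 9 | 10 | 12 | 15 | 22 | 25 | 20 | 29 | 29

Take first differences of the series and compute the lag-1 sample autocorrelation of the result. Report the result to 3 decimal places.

First differences Δy: 1, 2, 3, 7, 3, -5, 9, 0
Mean of differences = 2.5000
Numerator Σ(Δy_t−Δȳ)(Δy_{t+1}−Δȳ) = -63.7500
Denominator Σ(Δy_t−Δȳ)² = 128.0000
r_1(Δy) = -63.7500 / 128.0000 = -0.498

-0.498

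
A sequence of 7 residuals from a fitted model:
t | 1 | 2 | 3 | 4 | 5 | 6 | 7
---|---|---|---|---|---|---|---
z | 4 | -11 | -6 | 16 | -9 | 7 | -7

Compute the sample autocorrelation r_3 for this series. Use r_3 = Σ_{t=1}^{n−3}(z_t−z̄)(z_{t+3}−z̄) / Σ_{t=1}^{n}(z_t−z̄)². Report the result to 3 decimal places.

Mean z̄ = (4 − 11 − 6 + 16 − 9 + 7 − 7)/7 = -0.8571
Deviations from mean: 4.8571, -10.1429, -5.1429, 16.8571, -8.1429, 7.8571, -6.1429
Numerator Σ_{t=1}^{4}(z_t−z̄)(z_{t+3}−z̄) = 20.5102
Denominator Σ(z_t−z̄)² = 602.8571
r_3 = 20.5102 / 602.8571 = 0.034

0.034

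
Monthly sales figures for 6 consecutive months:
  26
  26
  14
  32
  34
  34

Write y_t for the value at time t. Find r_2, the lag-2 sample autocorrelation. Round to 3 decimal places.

-0.150

Mean ȳ = (26 + 26 + 14 + 32 + 34 + 34)/6 = 27.6667
Deviations from mean: -1.6667, -1.6667, -13.6667, 4.3333, 6.3333, 6.3333
Σ(y_t−ȳ)(y_{t+2}−ȳ) = (22.7778) + (-7.2222) + (-86.5556) + (27.4444) = -43.5556
Denominator Σ(y_t−ȳ)² = 291.3333
r_2 = -43.5556 / 291.3333 = -0.150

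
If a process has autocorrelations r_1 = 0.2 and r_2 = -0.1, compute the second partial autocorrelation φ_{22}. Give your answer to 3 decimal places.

-0.146

φ_{22} = (r_2 − r_1²) / (1 − r_1²)
r_1² = (0.2)² = 0.04
Numerator = -0.1 − 0.0400 = -0.1400; denominator = 1 − 0.0400 = 0.9600
φ_{22} = -0.1400 / 0.9600 = -0.146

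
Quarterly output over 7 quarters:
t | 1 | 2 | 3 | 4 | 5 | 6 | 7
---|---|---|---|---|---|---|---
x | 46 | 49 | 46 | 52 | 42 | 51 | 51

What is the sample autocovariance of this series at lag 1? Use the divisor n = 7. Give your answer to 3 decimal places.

Mean x̄ = (46 + 49 + 46 + 52 + 42 + 51 + 51)/7 = 48.1429
Σ_{t=1}^{6}(x_t−x̄)(x_{t+1}−x̄) = -45.0204
γ_1 = -45.0204 / 7 = -6.431

-6.431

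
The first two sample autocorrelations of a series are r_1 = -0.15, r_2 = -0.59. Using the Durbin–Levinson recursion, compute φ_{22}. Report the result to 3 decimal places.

-0.627

φ_{22} = (r_2 − r_1²) / (1 − r_1²)
r_1² = (-0.15)² = 0.0225
Numerator = -0.59 − 0.0225 = -0.6125; denominator = 1 − 0.0225 = 0.9775
φ_{22} = -0.6125 / 0.9775 = -0.627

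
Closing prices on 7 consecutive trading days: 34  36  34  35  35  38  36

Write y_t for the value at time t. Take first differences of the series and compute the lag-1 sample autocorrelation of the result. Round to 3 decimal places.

First differences Δy: 2, -2, 1, 0, 3, -2
Mean of differences = 0.3333
Numerator Σ(Δy_t−Δȳ)(Δy_{t+1}−Δȳ) = -12.7778
Denominator Σ(Δy_t−Δȳ)² = 21.3333
r_1(Δy) = -12.7778 / 21.3333 = -0.599

-0.599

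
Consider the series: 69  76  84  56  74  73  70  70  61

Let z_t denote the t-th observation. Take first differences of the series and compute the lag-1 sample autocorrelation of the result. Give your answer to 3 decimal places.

First differences Δz: 7, 8, -28, 18, -1, -3, 0, -9
Mean of differences = -1.0000
Numerator Σ(Δz_t−Δz̄)(Δz_{t+1}−Δz̄) = -694.0000
Denominator Σ(Δz_t−Δz̄)² = 1304.0000
r_1(Δz) = -694.0000 / 1304.0000 = -0.532

-0.532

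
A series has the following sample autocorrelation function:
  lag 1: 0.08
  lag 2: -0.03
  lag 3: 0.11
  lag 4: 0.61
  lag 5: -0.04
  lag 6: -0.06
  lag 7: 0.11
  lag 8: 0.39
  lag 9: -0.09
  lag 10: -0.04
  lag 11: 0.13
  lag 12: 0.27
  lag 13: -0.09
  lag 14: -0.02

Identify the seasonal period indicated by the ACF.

The largest autocorrelation is r_4 = 0.61, with weaker echoes at lags 8 (0.39) and 12 (0.27); the remaining lags stay at or below 0.13.
The dominant spike at lag 4 indicates a seasonal period of 4.

4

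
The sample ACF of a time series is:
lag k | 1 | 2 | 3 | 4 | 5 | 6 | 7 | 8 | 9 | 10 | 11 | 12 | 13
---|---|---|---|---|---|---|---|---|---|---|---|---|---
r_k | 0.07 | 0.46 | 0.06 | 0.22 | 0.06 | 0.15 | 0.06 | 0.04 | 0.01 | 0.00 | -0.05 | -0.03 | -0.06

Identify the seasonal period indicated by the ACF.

The largest autocorrelation is r_2 = 0.46, with weaker echoes at lags 4 (0.22) and 6 (0.15); the remaining lags stay at or below 0.07.
The dominant spike at lag 2 indicates a seasonal period of 2.

2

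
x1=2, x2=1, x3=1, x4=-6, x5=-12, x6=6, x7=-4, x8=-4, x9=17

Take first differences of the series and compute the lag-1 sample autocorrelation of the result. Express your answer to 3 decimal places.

-0.260

First differences Δx: -1, 0, -7, -6, 18, -10, 0, 21
Mean of differences = 1.8750
Numerator Σ(Δx_t−Δx̄)(Δx_{t+1}−Δx̄) = -240.1406
Denominator Σ(Δx_t−Δx̄)² = 922.8750
r_1(Δx) = -240.1406 / 922.8750 = -0.260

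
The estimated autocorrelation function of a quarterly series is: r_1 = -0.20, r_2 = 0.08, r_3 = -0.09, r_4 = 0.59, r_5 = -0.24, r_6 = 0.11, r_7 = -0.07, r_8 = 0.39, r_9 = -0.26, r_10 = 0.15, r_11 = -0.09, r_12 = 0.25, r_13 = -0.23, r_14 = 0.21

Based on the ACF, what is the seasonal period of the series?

4

The largest autocorrelation is r_4 = 0.59, with weaker echoes at lags 8 (0.39) and 12 (0.25); the remaining lags stay at or below 0.21.
The dominant spike at lag 4 indicates a seasonal period of 4.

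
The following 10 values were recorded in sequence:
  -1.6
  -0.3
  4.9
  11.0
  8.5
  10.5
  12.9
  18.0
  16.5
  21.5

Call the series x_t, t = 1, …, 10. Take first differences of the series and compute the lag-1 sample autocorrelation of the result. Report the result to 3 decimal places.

-0.390

First differences Δx: 1.3, 5.2, 6.1, -2.5, 2.0, 2.4, 5.1, -1.5, 5.0
Mean of differences = 2.5667
Numerator Σ(Δx_t−Δx̄)(Δx_{t+1}−Δx̄) = -29.5878
Denominator Σ(Δx_t−Δx̄)² = 75.9200
r_1(Δx) = -29.5878 / 75.9200 = -0.390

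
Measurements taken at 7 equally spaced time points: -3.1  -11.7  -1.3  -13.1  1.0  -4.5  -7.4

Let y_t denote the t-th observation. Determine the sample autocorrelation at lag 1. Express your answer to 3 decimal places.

-0.711

Mean ȳ = (-3.1 − 11.7 − 1.3 − 13.1 + 1.0 − 4.5 − 7.4)/7 = -5.7286
Σ(y_t−ȳ)(y_{t+1}−ȳ) = (-15.6963) + (-26.4449) + (-32.6449) + (-49.5992) + (8.2665) + (-2.0535) = -118.1722
Denominator Σ(y_t−ȳ)² = 166.0943
r_1 = -118.1722 / 166.0943 = -0.711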